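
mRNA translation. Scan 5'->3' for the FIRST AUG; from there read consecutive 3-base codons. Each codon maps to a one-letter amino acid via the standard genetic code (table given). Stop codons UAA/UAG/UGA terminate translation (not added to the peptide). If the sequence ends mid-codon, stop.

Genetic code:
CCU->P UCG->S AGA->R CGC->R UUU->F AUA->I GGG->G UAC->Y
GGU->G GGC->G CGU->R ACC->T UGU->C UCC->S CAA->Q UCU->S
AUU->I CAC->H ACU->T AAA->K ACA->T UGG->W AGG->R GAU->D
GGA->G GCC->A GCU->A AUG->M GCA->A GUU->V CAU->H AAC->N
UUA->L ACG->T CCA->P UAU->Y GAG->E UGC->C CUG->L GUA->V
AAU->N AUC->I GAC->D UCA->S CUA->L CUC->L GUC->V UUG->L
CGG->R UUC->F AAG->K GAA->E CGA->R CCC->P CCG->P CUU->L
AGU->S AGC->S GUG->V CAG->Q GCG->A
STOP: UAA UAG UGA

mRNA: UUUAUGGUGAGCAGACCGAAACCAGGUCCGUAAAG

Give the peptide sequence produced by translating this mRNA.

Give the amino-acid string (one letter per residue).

start AUG at pos 3
pos 3: AUG -> M; peptide=M
pos 6: GUG -> V; peptide=MV
pos 9: AGC -> S; peptide=MVS
pos 12: AGA -> R; peptide=MVSR
pos 15: CCG -> P; peptide=MVSRP
pos 18: AAA -> K; peptide=MVSRPK
pos 21: CCA -> P; peptide=MVSRPKP
pos 24: GGU -> G; peptide=MVSRPKPG
pos 27: CCG -> P; peptide=MVSRPKPGP
pos 30: UAA -> STOP

Answer: MVSRPKPGP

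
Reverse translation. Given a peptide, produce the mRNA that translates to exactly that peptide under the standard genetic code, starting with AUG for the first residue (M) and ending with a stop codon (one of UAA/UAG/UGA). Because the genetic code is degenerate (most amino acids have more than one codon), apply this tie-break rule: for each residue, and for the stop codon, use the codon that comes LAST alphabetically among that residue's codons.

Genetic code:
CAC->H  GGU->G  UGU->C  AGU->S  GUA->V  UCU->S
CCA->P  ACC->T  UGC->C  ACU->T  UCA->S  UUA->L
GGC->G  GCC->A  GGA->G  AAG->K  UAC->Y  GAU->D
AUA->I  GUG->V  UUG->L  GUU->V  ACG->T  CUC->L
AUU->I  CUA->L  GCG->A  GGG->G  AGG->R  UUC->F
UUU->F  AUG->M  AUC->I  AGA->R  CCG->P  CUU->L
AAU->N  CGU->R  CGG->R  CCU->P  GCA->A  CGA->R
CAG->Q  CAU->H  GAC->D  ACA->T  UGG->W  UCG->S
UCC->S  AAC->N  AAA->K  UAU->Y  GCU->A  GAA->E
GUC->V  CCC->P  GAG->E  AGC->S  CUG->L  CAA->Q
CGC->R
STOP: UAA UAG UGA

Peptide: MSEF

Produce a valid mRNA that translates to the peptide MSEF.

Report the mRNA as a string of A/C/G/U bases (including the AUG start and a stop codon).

residue 1: M -> AUG (start codon)
residue 2: S codons sorted = AGC,AGU,UCA,UCC,UCG,UCU -> pick last = UCU
residue 3: E codons sorted = GAA,GAG -> pick last = GAG
residue 4: F codons sorted = UUC,UUU -> pick last = UUU
terminator: stop codons sorted = UAA,UAG,UGA -> pick last = UGA

Answer: mRNA: AUGUCUGAGUUUUGA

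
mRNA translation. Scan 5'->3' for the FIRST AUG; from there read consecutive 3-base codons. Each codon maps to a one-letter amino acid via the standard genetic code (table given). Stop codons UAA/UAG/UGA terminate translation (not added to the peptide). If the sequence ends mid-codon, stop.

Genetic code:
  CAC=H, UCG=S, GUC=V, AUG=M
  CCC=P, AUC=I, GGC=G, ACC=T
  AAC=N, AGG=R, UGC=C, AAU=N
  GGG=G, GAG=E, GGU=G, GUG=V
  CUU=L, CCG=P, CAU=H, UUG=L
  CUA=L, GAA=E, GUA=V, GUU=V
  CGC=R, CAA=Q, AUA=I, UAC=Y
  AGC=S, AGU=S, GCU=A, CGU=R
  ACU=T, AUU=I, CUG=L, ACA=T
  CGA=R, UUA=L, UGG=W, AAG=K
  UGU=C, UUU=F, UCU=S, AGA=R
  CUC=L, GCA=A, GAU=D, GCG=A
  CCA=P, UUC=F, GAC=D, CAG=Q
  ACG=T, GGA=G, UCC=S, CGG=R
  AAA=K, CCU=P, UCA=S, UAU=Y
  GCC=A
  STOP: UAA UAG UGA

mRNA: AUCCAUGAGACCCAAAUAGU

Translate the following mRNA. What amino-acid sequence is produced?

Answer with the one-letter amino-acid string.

start AUG at pos 4
pos 4: AUG -> M; peptide=M
pos 7: AGA -> R; peptide=MR
pos 10: CCC -> P; peptide=MRP
pos 13: AAA -> K; peptide=MRPK
pos 16: UAG -> STOP

Answer: MRPK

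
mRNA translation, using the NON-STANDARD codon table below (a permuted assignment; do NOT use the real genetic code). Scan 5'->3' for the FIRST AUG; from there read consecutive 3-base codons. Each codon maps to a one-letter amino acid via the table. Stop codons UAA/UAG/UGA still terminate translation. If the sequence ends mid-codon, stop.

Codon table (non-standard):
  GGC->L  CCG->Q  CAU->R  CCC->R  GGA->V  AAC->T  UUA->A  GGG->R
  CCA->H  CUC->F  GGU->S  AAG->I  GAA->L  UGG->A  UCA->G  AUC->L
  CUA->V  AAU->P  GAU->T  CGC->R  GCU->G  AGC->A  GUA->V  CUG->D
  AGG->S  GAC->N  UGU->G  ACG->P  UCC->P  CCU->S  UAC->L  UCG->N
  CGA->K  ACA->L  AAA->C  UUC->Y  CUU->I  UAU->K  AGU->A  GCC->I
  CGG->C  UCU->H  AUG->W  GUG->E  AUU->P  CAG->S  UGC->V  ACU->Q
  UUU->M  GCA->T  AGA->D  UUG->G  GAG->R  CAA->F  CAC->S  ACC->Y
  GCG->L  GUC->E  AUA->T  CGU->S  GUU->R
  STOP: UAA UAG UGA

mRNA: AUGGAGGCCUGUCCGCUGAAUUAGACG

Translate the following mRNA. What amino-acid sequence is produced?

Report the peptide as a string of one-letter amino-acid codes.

Answer: WRIGQDP

Derivation:
start AUG at pos 0
pos 0: AUG -> W; peptide=W
pos 3: GAG -> R; peptide=WR
pos 6: GCC -> I; peptide=WRI
pos 9: UGU -> G; peptide=WRIG
pos 12: CCG -> Q; peptide=WRIGQ
pos 15: CUG -> D; peptide=WRIGQD
pos 18: AAU -> P; peptide=WRIGQDP
pos 21: UAG -> STOP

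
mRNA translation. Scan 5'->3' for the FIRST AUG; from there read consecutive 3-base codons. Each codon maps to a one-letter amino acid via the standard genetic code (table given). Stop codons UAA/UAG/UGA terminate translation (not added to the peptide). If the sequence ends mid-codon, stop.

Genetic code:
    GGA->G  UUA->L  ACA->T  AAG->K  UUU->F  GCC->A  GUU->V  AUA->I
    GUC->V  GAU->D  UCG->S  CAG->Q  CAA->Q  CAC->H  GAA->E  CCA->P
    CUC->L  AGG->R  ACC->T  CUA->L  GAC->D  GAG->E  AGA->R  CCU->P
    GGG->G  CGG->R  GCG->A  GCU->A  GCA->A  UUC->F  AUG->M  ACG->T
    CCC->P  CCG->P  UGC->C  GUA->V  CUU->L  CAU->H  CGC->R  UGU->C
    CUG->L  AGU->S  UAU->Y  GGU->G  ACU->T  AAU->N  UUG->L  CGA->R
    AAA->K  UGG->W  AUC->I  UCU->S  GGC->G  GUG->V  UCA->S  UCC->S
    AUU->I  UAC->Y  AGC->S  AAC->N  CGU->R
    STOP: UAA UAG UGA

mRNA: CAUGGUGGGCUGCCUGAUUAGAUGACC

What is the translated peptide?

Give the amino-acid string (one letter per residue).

start AUG at pos 1
pos 1: AUG -> M; peptide=M
pos 4: GUG -> V; peptide=MV
pos 7: GGC -> G; peptide=MVG
pos 10: UGC -> C; peptide=MVGC
pos 13: CUG -> L; peptide=MVGCL
pos 16: AUU -> I; peptide=MVGCLI
pos 19: AGA -> R; peptide=MVGCLIR
pos 22: UGA -> STOP

Answer: MVGCLIR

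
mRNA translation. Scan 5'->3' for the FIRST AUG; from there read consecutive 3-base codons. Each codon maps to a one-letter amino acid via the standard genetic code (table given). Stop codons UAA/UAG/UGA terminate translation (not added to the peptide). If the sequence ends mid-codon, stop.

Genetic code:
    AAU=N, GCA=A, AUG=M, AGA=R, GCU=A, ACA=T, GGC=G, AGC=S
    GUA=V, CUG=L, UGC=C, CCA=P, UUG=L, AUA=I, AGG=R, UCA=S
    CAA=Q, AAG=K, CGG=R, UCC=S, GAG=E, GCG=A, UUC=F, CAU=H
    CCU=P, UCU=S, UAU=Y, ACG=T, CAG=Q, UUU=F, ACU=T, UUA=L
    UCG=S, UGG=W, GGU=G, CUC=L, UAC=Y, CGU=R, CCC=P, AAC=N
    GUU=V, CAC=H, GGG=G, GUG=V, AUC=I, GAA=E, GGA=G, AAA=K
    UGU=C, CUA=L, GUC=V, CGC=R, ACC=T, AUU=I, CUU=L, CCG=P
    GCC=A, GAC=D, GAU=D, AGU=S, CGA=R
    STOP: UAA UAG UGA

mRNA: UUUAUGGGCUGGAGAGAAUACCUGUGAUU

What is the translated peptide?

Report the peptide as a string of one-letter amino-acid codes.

start AUG at pos 3
pos 3: AUG -> M; peptide=M
pos 6: GGC -> G; peptide=MG
pos 9: UGG -> W; peptide=MGW
pos 12: AGA -> R; peptide=MGWR
pos 15: GAA -> E; peptide=MGWRE
pos 18: UAC -> Y; peptide=MGWREY
pos 21: CUG -> L; peptide=MGWREYL
pos 24: UGA -> STOP

Answer: MGWREYL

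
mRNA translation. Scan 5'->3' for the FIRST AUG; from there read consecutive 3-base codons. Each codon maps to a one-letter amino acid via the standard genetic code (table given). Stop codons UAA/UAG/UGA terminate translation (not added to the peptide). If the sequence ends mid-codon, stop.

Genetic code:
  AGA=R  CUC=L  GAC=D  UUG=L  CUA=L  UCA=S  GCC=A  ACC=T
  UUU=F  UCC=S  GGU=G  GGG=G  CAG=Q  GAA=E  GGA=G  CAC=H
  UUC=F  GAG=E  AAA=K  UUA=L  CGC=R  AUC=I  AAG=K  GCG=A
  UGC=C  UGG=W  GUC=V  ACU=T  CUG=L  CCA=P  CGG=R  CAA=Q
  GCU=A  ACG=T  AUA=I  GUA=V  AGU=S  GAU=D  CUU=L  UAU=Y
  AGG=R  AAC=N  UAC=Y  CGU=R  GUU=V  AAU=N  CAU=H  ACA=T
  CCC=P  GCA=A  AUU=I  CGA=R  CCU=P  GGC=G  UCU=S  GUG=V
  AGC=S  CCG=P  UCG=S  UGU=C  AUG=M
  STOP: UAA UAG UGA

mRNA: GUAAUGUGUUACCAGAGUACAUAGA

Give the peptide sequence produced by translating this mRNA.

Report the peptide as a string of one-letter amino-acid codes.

start AUG at pos 3
pos 3: AUG -> M; peptide=M
pos 6: UGU -> C; peptide=MC
pos 9: UAC -> Y; peptide=MCY
pos 12: CAG -> Q; peptide=MCYQ
pos 15: AGU -> S; peptide=MCYQS
pos 18: ACA -> T; peptide=MCYQST
pos 21: UAG -> STOP

Answer: MCYQST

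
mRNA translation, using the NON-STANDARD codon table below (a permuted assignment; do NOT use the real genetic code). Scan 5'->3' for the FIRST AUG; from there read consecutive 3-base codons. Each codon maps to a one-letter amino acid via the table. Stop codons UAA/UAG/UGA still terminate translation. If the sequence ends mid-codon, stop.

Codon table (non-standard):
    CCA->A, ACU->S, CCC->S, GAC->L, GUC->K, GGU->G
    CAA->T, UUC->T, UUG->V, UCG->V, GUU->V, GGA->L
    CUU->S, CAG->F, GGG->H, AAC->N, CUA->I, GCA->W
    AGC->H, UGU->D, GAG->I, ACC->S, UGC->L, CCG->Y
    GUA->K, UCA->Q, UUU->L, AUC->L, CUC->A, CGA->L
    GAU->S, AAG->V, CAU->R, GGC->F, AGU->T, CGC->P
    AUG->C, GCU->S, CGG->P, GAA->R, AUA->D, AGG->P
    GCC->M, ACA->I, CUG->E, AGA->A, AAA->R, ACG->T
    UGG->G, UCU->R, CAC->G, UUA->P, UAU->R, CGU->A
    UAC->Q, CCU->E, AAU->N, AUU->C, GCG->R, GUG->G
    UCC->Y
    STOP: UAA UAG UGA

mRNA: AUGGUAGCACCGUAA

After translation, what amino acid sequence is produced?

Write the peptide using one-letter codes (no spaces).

Answer: CKWY

Derivation:
start AUG at pos 0
pos 0: AUG -> C; peptide=C
pos 3: GUA -> K; peptide=CK
pos 6: GCA -> W; peptide=CKW
pos 9: CCG -> Y; peptide=CKWY
pos 12: UAA -> STOP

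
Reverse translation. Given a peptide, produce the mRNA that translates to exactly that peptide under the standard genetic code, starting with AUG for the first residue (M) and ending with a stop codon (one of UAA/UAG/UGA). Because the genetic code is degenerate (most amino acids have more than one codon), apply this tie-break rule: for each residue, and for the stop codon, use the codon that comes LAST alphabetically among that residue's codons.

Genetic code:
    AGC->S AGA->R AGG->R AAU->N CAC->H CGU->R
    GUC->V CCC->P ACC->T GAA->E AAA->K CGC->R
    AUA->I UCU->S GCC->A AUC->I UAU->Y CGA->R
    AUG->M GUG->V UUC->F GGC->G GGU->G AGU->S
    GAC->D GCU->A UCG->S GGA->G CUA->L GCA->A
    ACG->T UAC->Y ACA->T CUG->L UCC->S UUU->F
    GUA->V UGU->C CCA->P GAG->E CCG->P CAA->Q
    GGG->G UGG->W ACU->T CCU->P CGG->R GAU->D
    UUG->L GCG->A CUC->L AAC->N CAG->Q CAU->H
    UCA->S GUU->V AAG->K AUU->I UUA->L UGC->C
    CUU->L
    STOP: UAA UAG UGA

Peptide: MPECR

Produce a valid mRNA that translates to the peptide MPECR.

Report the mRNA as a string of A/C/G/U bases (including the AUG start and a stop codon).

Answer: mRNA: AUGCCUGAGUGUCGUUGA

Derivation:
residue 1: M -> AUG (start codon)
residue 2: P codons sorted = CCA,CCC,CCG,CCU -> pick last = CCU
residue 3: E codons sorted = GAA,GAG -> pick last = GAG
residue 4: C codons sorted = UGC,UGU -> pick last = UGU
residue 5: R codons sorted = AGA,AGG,CGA,CGC,CGG,CGU -> pick last = CGU
terminator: stop codons sorted = UAA,UAG,UGA -> pick last = UGA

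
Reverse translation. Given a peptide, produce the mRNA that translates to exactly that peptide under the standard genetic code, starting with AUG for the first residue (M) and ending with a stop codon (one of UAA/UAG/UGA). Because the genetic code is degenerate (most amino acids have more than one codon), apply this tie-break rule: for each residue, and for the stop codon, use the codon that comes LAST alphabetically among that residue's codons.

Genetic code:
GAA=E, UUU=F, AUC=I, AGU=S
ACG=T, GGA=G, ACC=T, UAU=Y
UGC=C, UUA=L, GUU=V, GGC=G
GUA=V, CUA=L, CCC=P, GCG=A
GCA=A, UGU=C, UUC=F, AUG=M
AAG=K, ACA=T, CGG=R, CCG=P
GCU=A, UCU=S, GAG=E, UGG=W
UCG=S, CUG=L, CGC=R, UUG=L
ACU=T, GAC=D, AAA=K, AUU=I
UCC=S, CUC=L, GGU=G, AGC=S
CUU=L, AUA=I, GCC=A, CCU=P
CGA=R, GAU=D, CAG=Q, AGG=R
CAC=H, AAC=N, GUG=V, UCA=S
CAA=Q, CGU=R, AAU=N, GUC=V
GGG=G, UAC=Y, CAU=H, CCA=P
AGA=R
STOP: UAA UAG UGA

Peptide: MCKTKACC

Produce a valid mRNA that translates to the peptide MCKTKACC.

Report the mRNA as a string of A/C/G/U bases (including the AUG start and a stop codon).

Answer: mRNA: AUGUGUAAGACUAAGGCUUGUUGUUGA

Derivation:
residue 1: M -> AUG (start codon)
residue 2: C codons sorted = UGC,UGU -> pick last = UGU
residue 3: K codons sorted = AAA,AAG -> pick last = AAG
residue 4: T codons sorted = ACA,ACC,ACG,ACU -> pick last = ACU
residue 5: K codons sorted = AAA,AAG -> pick last = AAG
residue 6: A codons sorted = GCA,GCC,GCG,GCU -> pick last = GCU
residue 7: C codons sorted = UGC,UGU -> pick last = UGU
residue 8: C codons sorted = UGC,UGU -> pick last = UGU
terminator: stop codons sorted = UAA,UAG,UGA -> pick last = UGA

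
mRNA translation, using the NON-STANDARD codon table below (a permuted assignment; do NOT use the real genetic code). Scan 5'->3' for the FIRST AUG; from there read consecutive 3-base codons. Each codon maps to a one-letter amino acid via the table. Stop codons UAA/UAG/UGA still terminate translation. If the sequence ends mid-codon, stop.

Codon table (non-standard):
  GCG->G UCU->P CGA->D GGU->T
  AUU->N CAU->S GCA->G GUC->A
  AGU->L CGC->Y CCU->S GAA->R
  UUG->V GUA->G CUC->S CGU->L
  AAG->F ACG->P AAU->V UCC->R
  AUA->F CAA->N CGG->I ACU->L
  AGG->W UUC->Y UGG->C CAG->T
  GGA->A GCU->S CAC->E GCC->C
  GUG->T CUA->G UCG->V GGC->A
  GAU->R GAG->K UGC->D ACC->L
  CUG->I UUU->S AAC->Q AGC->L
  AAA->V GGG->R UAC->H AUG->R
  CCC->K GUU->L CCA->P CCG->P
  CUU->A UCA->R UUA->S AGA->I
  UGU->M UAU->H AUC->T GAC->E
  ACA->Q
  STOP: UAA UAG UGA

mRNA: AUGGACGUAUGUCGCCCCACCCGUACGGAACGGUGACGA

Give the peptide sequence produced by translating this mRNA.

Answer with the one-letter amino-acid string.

Answer: REGMYKLLPRI

Derivation:
start AUG at pos 0
pos 0: AUG -> R; peptide=R
pos 3: GAC -> E; peptide=RE
pos 6: GUA -> G; peptide=REG
pos 9: UGU -> M; peptide=REGM
pos 12: CGC -> Y; peptide=REGMY
pos 15: CCC -> K; peptide=REGMYK
pos 18: ACC -> L; peptide=REGMYKL
pos 21: CGU -> L; peptide=REGMYKLL
pos 24: ACG -> P; peptide=REGMYKLLP
pos 27: GAA -> R; peptide=REGMYKLLPR
pos 30: CGG -> I; peptide=REGMYKLLPRI
pos 33: UGA -> STOP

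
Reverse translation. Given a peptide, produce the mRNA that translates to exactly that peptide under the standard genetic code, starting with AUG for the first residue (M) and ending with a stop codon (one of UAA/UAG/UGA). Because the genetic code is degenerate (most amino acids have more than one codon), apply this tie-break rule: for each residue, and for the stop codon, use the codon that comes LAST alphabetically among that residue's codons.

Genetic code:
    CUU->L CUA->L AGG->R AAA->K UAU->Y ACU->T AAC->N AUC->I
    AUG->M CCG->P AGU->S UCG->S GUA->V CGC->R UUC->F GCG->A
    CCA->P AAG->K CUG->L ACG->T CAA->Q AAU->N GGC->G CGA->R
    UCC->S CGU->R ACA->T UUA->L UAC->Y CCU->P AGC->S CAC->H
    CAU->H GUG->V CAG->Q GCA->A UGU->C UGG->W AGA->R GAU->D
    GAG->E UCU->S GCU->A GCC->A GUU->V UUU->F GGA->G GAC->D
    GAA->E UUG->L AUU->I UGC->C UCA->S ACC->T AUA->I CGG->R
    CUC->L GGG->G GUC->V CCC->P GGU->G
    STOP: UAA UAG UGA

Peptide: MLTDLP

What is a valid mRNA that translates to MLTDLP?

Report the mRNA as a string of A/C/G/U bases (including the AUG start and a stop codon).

Answer: mRNA: AUGUUGACUGAUUUGCCUUGA

Derivation:
residue 1: M -> AUG (start codon)
residue 2: L codons sorted = CUA,CUC,CUG,CUU,UUA,UUG -> pick last = UUG
residue 3: T codons sorted = ACA,ACC,ACG,ACU -> pick last = ACU
residue 4: D codons sorted = GAC,GAU -> pick last = GAU
residue 5: L codons sorted = CUA,CUC,CUG,CUU,UUA,UUG -> pick last = UUG
residue 6: P codons sorted = CCA,CCC,CCG,CCU -> pick last = CCU
terminator: stop codons sorted = UAA,UAG,UGA -> pick last = UGA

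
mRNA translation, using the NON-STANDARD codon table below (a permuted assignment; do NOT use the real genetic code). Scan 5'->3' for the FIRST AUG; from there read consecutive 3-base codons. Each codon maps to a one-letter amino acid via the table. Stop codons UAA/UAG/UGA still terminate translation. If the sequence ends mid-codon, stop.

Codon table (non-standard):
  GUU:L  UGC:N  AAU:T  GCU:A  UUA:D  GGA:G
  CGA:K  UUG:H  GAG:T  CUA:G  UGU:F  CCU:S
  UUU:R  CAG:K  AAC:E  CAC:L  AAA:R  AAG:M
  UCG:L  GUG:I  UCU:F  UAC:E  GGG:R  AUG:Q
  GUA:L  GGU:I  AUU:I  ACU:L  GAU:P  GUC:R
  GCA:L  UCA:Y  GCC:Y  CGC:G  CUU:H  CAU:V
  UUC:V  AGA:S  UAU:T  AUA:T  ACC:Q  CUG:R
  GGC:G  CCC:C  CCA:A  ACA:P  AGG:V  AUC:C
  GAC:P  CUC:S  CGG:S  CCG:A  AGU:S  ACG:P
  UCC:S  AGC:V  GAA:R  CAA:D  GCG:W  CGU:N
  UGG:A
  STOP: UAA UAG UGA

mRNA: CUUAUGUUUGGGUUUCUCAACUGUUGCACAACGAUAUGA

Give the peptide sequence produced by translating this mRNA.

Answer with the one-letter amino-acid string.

start AUG at pos 3
pos 3: AUG -> Q; peptide=Q
pos 6: UUU -> R; peptide=QR
pos 9: GGG -> R; peptide=QRR
pos 12: UUU -> R; peptide=QRRR
pos 15: CUC -> S; peptide=QRRRS
pos 18: AAC -> E; peptide=QRRRSE
pos 21: UGU -> F; peptide=QRRRSEF
pos 24: UGC -> N; peptide=QRRRSEFN
pos 27: ACA -> P; peptide=QRRRSEFNP
pos 30: ACG -> P; peptide=QRRRSEFNPP
pos 33: AUA -> T; peptide=QRRRSEFNPPT
pos 36: UGA -> STOP

Answer: QRRRSEFNPPT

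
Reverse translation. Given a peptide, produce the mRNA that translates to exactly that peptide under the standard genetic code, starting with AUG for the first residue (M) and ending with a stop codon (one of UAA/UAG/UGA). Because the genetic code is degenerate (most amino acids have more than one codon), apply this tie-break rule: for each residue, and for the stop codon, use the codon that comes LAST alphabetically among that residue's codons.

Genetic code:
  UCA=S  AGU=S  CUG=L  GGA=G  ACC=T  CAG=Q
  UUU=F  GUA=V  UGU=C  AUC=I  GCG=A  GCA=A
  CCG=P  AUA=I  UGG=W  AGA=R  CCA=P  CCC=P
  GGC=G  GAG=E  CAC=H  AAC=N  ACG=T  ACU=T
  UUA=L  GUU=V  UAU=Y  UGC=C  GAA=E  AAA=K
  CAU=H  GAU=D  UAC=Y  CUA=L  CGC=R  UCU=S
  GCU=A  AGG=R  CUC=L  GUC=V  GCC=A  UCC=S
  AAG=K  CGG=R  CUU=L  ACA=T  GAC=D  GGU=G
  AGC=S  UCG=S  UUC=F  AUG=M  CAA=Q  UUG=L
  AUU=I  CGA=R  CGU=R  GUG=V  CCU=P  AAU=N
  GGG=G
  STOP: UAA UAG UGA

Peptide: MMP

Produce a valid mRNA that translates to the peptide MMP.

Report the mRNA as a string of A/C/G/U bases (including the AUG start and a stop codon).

Answer: mRNA: AUGAUGCCUUGA

Derivation:
residue 1: M -> AUG (start codon)
residue 2: M -> AUG (only codon)
residue 3: P codons sorted = CCA,CCC,CCG,CCU -> pick last = CCU
terminator: stop codons sorted = UAA,UAG,UGA -> pick last = UGA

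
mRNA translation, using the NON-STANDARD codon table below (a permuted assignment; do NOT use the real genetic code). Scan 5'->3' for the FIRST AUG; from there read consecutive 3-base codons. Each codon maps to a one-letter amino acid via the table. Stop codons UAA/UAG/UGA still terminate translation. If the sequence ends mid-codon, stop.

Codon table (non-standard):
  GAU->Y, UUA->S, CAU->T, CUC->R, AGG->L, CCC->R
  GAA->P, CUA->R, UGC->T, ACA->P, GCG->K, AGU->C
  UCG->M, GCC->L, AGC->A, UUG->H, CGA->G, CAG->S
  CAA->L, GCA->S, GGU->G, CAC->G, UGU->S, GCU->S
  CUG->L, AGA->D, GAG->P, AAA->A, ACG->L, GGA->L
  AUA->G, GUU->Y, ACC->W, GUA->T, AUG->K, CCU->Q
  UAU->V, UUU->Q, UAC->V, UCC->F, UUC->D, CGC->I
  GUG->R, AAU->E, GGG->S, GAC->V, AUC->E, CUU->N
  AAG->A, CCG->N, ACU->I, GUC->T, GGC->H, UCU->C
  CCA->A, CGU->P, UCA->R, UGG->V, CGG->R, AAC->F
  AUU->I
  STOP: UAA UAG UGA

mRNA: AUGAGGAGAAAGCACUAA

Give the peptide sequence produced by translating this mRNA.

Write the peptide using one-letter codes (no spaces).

start AUG at pos 0
pos 0: AUG -> K; peptide=K
pos 3: AGG -> L; peptide=KL
pos 6: AGA -> D; peptide=KLD
pos 9: AAG -> A; peptide=KLDA
pos 12: CAC -> G; peptide=KLDAG
pos 15: UAA -> STOP

Answer: KLDAG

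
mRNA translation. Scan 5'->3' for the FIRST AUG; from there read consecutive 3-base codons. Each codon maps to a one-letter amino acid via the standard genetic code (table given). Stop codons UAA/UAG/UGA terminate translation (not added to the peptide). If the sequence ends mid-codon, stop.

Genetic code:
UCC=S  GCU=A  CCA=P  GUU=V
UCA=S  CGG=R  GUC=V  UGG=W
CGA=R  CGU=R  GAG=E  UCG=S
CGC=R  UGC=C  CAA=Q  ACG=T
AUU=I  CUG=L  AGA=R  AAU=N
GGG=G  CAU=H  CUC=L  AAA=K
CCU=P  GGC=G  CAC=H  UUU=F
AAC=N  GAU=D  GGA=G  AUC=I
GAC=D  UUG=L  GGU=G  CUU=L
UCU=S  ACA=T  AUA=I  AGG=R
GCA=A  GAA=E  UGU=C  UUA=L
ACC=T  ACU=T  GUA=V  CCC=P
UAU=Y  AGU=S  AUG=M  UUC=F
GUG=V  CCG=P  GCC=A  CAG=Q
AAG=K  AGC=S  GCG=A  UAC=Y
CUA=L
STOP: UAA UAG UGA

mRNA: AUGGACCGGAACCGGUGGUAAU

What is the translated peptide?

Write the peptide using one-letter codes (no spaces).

Answer: MDRNRW

Derivation:
start AUG at pos 0
pos 0: AUG -> M; peptide=M
pos 3: GAC -> D; peptide=MD
pos 6: CGG -> R; peptide=MDR
pos 9: AAC -> N; peptide=MDRN
pos 12: CGG -> R; peptide=MDRNR
pos 15: UGG -> W; peptide=MDRNRW
pos 18: UAA -> STOP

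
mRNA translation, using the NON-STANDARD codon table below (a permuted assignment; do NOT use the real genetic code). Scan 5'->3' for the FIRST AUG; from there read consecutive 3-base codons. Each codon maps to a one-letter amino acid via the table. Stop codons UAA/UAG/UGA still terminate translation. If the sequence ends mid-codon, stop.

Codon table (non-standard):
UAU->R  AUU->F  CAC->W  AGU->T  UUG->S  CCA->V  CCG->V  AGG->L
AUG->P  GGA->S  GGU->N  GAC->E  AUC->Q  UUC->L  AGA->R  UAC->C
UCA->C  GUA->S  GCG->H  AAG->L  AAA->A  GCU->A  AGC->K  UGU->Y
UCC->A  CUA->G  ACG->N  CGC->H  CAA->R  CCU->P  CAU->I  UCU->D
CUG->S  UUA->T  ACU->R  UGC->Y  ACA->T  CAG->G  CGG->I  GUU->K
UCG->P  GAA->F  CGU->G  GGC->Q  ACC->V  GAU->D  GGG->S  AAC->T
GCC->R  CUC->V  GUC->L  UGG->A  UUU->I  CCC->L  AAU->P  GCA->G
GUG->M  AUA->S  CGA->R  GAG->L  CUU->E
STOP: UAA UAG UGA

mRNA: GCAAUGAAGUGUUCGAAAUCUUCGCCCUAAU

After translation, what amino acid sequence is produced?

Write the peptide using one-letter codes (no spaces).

Answer: PLYPADPL

Derivation:
start AUG at pos 3
pos 3: AUG -> P; peptide=P
pos 6: AAG -> L; peptide=PL
pos 9: UGU -> Y; peptide=PLY
pos 12: UCG -> P; peptide=PLYP
pos 15: AAA -> A; peptide=PLYPA
pos 18: UCU -> D; peptide=PLYPAD
pos 21: UCG -> P; peptide=PLYPADP
pos 24: CCC -> L; peptide=PLYPADPL
pos 27: UAA -> STOP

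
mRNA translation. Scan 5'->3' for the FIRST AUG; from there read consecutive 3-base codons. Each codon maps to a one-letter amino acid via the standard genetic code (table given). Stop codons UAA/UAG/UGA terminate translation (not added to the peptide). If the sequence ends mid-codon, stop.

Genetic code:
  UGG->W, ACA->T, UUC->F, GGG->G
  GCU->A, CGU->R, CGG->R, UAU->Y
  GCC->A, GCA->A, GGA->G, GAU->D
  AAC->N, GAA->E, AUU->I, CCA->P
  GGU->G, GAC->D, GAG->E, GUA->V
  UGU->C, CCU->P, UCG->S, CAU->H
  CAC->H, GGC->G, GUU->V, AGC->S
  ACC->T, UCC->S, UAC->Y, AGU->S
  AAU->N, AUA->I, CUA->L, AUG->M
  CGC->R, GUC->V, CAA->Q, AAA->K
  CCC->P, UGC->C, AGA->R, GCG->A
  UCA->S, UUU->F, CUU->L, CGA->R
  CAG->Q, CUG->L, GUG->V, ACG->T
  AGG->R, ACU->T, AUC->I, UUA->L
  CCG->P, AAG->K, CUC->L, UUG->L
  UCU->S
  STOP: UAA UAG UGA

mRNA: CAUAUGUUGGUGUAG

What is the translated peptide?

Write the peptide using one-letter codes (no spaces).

Answer: MLV

Derivation:
start AUG at pos 3
pos 3: AUG -> M; peptide=M
pos 6: UUG -> L; peptide=ML
pos 9: GUG -> V; peptide=MLV
pos 12: UAG -> STOP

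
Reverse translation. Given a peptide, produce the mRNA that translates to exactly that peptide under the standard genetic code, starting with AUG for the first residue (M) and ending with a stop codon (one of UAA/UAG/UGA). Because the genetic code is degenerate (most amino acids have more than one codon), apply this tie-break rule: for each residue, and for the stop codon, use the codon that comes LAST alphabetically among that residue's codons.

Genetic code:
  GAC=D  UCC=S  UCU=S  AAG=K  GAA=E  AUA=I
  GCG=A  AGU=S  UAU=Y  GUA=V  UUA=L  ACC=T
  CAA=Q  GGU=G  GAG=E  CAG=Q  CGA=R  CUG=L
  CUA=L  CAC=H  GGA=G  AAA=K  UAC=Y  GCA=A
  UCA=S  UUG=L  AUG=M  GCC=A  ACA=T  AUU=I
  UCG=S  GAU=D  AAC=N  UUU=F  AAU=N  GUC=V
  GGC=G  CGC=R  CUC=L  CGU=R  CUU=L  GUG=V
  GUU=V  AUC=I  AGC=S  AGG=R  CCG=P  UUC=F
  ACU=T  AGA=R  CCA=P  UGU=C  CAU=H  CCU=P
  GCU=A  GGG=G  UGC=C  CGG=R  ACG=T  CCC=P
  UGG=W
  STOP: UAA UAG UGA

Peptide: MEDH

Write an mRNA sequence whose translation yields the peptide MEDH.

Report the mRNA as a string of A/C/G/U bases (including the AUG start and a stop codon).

Answer: mRNA: AUGGAGGAUCAUUGA

Derivation:
residue 1: M -> AUG (start codon)
residue 2: E codons sorted = GAA,GAG -> pick last = GAG
residue 3: D codons sorted = GAC,GAU -> pick last = GAU
residue 4: H codons sorted = CAC,CAU -> pick last = CAU
terminator: stop codons sorted = UAA,UAG,UGA -> pick last = UGA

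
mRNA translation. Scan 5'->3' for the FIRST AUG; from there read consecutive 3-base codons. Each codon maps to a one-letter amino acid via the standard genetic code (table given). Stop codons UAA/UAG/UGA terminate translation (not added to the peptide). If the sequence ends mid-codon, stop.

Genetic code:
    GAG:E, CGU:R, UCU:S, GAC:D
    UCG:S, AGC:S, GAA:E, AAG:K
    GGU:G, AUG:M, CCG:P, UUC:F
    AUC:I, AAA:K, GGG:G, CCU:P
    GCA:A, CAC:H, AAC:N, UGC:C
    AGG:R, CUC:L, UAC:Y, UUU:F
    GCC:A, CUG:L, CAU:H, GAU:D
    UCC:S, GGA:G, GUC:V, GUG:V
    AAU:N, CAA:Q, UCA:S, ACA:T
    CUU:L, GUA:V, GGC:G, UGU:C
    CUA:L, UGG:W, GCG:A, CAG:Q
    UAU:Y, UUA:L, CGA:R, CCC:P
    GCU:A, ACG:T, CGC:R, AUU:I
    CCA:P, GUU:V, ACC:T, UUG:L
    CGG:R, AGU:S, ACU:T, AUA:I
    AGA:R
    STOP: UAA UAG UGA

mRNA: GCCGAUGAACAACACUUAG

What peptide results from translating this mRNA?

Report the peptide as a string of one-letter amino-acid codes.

start AUG at pos 4
pos 4: AUG -> M; peptide=M
pos 7: AAC -> N; peptide=MN
pos 10: AAC -> N; peptide=MNN
pos 13: ACU -> T; peptide=MNNT
pos 16: UAG -> STOP

Answer: MNNT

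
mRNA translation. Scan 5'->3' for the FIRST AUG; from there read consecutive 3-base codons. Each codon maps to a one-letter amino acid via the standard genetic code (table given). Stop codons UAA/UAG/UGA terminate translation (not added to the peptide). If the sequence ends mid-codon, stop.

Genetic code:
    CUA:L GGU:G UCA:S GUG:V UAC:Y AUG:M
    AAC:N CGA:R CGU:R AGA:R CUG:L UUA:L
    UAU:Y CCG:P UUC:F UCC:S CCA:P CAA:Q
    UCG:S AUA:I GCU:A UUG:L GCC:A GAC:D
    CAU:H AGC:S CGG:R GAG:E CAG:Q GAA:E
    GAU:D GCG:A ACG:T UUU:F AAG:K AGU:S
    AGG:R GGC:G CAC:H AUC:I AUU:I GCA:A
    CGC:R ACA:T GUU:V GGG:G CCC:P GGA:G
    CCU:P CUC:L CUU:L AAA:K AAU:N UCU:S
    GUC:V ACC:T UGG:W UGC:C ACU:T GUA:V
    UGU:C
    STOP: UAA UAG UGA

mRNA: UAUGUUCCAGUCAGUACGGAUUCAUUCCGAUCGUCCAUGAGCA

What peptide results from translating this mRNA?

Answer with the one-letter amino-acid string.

Answer: MFQSVRIHSDRP

Derivation:
start AUG at pos 1
pos 1: AUG -> M; peptide=M
pos 4: UUC -> F; peptide=MF
pos 7: CAG -> Q; peptide=MFQ
pos 10: UCA -> S; peptide=MFQS
pos 13: GUA -> V; peptide=MFQSV
pos 16: CGG -> R; peptide=MFQSVR
pos 19: AUU -> I; peptide=MFQSVRI
pos 22: CAU -> H; peptide=MFQSVRIH
pos 25: UCC -> S; peptide=MFQSVRIHS
pos 28: GAU -> D; peptide=MFQSVRIHSD
pos 31: CGU -> R; peptide=MFQSVRIHSDR
pos 34: CCA -> P; peptide=MFQSVRIHSDRP
pos 37: UGA -> STOP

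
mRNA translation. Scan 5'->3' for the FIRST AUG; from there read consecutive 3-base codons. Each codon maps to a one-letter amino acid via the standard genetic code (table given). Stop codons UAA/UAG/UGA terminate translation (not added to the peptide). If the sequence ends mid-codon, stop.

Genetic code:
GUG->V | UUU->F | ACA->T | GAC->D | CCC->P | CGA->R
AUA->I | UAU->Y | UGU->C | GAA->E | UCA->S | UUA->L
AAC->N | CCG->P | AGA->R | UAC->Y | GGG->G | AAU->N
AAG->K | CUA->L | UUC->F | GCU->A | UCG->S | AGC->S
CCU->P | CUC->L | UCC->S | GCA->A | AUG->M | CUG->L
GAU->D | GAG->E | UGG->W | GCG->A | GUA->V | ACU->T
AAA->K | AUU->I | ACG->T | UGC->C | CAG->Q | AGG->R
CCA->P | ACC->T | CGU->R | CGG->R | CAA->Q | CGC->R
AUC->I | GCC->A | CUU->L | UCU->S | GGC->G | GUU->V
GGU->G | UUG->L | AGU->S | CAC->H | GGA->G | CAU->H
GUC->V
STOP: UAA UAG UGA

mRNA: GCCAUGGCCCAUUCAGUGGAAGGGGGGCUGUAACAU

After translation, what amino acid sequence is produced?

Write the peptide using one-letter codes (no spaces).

Answer: MAHSVEGGL

Derivation:
start AUG at pos 3
pos 3: AUG -> M; peptide=M
pos 6: GCC -> A; peptide=MA
pos 9: CAU -> H; peptide=MAH
pos 12: UCA -> S; peptide=MAHS
pos 15: GUG -> V; peptide=MAHSV
pos 18: GAA -> E; peptide=MAHSVE
pos 21: GGG -> G; peptide=MAHSVEG
pos 24: GGG -> G; peptide=MAHSVEGG
pos 27: CUG -> L; peptide=MAHSVEGGL
pos 30: UAA -> STOP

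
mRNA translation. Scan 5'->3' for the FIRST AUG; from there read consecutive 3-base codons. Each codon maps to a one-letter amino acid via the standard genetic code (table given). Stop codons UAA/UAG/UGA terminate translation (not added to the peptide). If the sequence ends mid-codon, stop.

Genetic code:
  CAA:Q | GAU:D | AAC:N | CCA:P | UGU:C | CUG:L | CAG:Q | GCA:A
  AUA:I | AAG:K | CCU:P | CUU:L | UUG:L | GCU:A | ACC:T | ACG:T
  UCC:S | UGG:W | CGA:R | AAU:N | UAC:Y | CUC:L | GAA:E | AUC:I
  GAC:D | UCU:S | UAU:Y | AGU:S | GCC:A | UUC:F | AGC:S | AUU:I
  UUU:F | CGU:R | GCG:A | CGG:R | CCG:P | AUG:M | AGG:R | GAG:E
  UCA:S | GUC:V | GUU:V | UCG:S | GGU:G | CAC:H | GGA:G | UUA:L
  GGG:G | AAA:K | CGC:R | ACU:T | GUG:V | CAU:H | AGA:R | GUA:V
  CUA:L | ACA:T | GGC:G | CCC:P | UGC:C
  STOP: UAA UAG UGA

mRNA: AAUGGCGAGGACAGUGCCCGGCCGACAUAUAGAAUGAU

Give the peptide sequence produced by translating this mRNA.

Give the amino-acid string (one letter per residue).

start AUG at pos 1
pos 1: AUG -> M; peptide=M
pos 4: GCG -> A; peptide=MA
pos 7: AGG -> R; peptide=MAR
pos 10: ACA -> T; peptide=MART
pos 13: GUG -> V; peptide=MARTV
pos 16: CCC -> P; peptide=MARTVP
pos 19: GGC -> G; peptide=MARTVPG
pos 22: CGA -> R; peptide=MARTVPGR
pos 25: CAU -> H; peptide=MARTVPGRH
pos 28: AUA -> I; peptide=MARTVPGRHI
pos 31: GAA -> E; peptide=MARTVPGRHIE
pos 34: UGA -> STOP

Answer: MARTVPGRHIE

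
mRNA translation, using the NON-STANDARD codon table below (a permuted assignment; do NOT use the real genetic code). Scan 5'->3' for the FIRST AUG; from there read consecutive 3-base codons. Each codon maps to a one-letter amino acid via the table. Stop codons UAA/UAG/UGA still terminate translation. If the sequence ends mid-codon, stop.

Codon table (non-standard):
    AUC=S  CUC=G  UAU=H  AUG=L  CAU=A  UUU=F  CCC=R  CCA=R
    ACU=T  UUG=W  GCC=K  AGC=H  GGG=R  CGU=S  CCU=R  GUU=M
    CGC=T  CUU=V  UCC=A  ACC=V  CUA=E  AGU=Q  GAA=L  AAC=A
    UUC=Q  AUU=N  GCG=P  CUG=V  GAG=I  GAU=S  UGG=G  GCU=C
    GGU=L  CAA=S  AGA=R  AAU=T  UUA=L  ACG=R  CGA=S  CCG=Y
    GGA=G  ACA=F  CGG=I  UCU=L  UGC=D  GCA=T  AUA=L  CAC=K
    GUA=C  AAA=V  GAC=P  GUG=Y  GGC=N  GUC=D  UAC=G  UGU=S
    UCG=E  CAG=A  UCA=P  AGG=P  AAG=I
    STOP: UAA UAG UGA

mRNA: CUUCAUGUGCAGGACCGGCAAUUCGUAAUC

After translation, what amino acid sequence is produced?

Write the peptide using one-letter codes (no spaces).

start AUG at pos 4
pos 4: AUG -> L; peptide=L
pos 7: UGC -> D; peptide=LD
pos 10: AGG -> P; peptide=LDP
pos 13: ACC -> V; peptide=LDPV
pos 16: GGC -> N; peptide=LDPVN
pos 19: AAU -> T; peptide=LDPVNT
pos 22: UCG -> E; peptide=LDPVNTE
pos 25: UAA -> STOP

Answer: LDPVNTE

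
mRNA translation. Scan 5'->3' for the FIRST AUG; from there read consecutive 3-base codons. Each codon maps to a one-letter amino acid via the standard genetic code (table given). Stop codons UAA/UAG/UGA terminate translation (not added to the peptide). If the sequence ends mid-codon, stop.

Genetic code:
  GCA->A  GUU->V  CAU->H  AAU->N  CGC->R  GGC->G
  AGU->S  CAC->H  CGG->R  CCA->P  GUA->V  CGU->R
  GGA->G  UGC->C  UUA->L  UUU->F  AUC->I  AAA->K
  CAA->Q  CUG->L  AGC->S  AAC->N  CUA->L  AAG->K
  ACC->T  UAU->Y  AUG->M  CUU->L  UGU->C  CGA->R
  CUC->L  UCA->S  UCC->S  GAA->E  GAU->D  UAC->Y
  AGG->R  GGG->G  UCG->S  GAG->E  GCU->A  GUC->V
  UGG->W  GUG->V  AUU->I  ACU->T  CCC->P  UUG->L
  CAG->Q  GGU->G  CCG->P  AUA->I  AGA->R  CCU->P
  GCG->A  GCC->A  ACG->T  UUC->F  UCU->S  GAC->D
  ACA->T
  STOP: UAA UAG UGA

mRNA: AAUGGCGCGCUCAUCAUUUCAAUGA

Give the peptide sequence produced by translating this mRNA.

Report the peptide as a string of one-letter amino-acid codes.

start AUG at pos 1
pos 1: AUG -> M; peptide=M
pos 4: GCG -> A; peptide=MA
pos 7: CGC -> R; peptide=MAR
pos 10: UCA -> S; peptide=MARS
pos 13: UCA -> S; peptide=MARSS
pos 16: UUU -> F; peptide=MARSSF
pos 19: CAA -> Q; peptide=MARSSFQ
pos 22: UGA -> STOP

Answer: MARSSFQ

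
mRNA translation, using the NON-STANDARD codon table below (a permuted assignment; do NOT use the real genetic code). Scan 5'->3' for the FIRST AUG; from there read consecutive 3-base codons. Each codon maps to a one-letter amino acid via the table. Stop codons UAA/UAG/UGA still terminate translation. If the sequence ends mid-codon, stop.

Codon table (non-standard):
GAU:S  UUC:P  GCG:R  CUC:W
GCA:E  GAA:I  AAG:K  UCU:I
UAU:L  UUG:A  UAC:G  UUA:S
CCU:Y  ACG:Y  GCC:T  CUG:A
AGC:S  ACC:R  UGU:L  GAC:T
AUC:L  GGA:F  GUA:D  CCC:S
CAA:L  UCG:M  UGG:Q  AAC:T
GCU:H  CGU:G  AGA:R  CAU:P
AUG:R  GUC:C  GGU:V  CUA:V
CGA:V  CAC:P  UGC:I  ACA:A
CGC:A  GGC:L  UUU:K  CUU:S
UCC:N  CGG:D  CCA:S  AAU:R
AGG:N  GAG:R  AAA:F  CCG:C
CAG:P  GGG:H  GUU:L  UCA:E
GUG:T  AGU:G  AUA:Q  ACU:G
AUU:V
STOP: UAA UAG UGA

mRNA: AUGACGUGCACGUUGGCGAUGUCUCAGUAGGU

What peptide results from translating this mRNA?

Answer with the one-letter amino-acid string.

Answer: RYIYARRIP

Derivation:
start AUG at pos 0
pos 0: AUG -> R; peptide=R
pos 3: ACG -> Y; peptide=RY
pos 6: UGC -> I; peptide=RYI
pos 9: ACG -> Y; peptide=RYIY
pos 12: UUG -> A; peptide=RYIYA
pos 15: GCG -> R; peptide=RYIYAR
pos 18: AUG -> R; peptide=RYIYARR
pos 21: UCU -> I; peptide=RYIYARRI
pos 24: CAG -> P; peptide=RYIYARRIP
pos 27: UAG -> STOP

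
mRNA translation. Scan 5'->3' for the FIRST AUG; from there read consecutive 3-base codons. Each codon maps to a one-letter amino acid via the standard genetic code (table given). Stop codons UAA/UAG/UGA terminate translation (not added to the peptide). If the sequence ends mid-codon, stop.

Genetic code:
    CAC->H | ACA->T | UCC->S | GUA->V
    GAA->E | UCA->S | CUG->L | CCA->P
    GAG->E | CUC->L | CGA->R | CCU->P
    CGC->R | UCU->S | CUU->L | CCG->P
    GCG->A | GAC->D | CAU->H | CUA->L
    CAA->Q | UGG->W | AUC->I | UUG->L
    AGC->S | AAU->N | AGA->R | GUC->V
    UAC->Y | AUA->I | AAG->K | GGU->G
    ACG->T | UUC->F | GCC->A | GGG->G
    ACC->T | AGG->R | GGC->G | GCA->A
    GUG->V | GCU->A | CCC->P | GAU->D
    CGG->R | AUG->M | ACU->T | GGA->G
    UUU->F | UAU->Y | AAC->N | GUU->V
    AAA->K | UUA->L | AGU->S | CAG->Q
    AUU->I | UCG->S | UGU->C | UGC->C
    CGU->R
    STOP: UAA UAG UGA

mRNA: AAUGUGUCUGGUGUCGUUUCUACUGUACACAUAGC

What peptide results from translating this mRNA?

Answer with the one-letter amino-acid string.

start AUG at pos 1
pos 1: AUG -> M; peptide=M
pos 4: UGU -> C; peptide=MC
pos 7: CUG -> L; peptide=MCL
pos 10: GUG -> V; peptide=MCLV
pos 13: UCG -> S; peptide=MCLVS
pos 16: UUU -> F; peptide=MCLVSF
pos 19: CUA -> L; peptide=MCLVSFL
pos 22: CUG -> L; peptide=MCLVSFLL
pos 25: UAC -> Y; peptide=MCLVSFLLY
pos 28: ACA -> T; peptide=MCLVSFLLYT
pos 31: UAG -> STOP

Answer: MCLVSFLLYT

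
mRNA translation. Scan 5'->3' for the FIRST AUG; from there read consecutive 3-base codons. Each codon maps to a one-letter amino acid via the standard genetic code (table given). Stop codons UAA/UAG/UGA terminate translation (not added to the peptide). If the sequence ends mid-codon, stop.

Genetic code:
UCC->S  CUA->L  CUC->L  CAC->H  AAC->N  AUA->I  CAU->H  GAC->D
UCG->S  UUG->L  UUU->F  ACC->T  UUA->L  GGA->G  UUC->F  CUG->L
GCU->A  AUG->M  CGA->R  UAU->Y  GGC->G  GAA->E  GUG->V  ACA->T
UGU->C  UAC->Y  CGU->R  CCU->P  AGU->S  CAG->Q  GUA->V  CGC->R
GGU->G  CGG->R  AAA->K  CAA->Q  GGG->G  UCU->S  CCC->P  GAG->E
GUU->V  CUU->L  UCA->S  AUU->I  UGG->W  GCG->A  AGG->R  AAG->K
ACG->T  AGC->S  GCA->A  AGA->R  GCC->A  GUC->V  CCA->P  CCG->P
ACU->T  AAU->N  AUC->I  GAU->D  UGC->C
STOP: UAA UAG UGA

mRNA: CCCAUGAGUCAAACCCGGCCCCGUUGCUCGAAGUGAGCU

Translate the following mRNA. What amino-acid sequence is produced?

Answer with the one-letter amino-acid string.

start AUG at pos 3
pos 3: AUG -> M; peptide=M
pos 6: AGU -> S; peptide=MS
pos 9: CAA -> Q; peptide=MSQ
pos 12: ACC -> T; peptide=MSQT
pos 15: CGG -> R; peptide=MSQTR
pos 18: CCC -> P; peptide=MSQTRP
pos 21: CGU -> R; peptide=MSQTRPR
pos 24: UGC -> C; peptide=MSQTRPRC
pos 27: UCG -> S; peptide=MSQTRPRCS
pos 30: AAG -> K; peptide=MSQTRPRCSK
pos 33: UGA -> STOP

Answer: MSQTRPRCSK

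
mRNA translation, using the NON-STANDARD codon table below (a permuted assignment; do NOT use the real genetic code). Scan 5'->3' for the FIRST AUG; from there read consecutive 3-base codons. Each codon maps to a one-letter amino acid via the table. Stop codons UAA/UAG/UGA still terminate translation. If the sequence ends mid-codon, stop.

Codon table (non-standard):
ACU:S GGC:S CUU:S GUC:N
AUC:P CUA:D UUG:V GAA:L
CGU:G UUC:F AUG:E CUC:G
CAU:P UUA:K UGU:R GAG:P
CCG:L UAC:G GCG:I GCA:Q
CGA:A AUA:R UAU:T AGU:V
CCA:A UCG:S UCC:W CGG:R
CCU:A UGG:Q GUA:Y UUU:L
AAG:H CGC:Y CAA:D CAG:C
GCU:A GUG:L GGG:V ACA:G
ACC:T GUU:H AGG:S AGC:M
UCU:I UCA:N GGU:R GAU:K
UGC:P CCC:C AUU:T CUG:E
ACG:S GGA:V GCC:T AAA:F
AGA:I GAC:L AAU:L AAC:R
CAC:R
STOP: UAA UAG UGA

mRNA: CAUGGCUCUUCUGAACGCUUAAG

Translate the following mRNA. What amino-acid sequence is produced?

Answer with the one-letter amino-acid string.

Answer: EASERA

Derivation:
start AUG at pos 1
pos 1: AUG -> E; peptide=E
pos 4: GCU -> A; peptide=EA
pos 7: CUU -> S; peptide=EAS
pos 10: CUG -> E; peptide=EASE
pos 13: AAC -> R; peptide=EASER
pos 16: GCU -> A; peptide=EASERA
pos 19: UAA -> STOP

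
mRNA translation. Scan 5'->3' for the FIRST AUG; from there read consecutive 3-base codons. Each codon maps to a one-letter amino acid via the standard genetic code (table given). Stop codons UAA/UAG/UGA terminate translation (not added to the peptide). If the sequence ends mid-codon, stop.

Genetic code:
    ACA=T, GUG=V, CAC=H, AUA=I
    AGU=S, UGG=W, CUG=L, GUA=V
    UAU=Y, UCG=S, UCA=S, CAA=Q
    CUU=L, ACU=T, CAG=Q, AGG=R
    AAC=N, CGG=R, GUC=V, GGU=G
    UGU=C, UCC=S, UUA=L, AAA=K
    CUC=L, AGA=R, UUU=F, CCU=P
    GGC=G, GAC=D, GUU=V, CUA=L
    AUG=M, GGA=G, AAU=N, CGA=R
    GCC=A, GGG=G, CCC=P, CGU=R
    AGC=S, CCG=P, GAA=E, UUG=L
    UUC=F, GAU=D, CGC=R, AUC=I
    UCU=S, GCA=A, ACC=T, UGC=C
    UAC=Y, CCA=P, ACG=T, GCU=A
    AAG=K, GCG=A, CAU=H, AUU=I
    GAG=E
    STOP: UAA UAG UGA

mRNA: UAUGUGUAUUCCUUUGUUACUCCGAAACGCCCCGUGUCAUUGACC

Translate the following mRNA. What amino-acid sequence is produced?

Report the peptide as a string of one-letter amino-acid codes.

start AUG at pos 1
pos 1: AUG -> M; peptide=M
pos 4: UGU -> C; peptide=MC
pos 7: AUU -> I; peptide=MCI
pos 10: CCU -> P; peptide=MCIP
pos 13: UUG -> L; peptide=MCIPL
pos 16: UUA -> L; peptide=MCIPLL
pos 19: CUC -> L; peptide=MCIPLLL
pos 22: CGA -> R; peptide=MCIPLLLR
pos 25: AAC -> N; peptide=MCIPLLLRN
pos 28: GCC -> A; peptide=MCIPLLLRNA
pos 31: CCG -> P; peptide=MCIPLLLRNAP
pos 34: UGU -> C; peptide=MCIPLLLRNAPC
pos 37: CAU -> H; peptide=MCIPLLLRNAPCH
pos 40: UGA -> STOP

Answer: MCIPLLLRNAPCH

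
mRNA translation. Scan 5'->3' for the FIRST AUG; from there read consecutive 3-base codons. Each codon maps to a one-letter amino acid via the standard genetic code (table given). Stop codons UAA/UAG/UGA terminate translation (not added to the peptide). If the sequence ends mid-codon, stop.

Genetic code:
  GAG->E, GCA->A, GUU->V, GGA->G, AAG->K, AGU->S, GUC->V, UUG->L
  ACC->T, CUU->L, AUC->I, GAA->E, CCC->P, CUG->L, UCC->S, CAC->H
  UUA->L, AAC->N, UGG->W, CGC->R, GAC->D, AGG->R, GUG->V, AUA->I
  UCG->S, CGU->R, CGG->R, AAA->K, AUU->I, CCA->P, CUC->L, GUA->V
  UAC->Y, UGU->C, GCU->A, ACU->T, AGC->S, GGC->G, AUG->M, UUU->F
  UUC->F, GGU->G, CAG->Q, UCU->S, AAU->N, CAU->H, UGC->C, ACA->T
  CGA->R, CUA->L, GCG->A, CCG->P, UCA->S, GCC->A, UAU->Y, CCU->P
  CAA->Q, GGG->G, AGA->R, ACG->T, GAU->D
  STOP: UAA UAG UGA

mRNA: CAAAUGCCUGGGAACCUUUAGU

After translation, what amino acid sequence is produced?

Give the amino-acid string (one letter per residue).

start AUG at pos 3
pos 3: AUG -> M; peptide=M
pos 6: CCU -> P; peptide=MP
pos 9: GGG -> G; peptide=MPG
pos 12: AAC -> N; peptide=MPGN
pos 15: CUU -> L; peptide=MPGNL
pos 18: UAG -> STOP

Answer: MPGNL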